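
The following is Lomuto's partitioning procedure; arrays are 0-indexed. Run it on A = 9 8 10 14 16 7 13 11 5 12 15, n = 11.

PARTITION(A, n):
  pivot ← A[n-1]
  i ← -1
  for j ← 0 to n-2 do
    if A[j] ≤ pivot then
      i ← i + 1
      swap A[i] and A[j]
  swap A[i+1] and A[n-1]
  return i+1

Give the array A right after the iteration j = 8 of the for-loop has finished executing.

pivot=15, i=-1
j=0: 9≤15, i=0, swap(0,0) ⇒ 9 8 10 14 16 7 13 11 5 12 15
j=1: 8≤15, i=1, swap(1,1) ⇒ 9 8 10 14 16 7 13 11 5 12 15
j=2: 10≤15, i=2, swap(2,2) ⇒ 9 8 10 14 16 7 13 11 5 12 15
j=3: 14≤15, i=3, swap(3,3) ⇒ 9 8 10 14 16 7 13 11 5 12 15
j=4: 16>15, skip
j=5: 7≤15, i=4, swap(4,5) ⇒ 9 8 10 14 7 16 13 11 5 12 15
j=6: 13≤15, i=5, swap(5,6) ⇒ 9 8 10 14 7 13 16 11 5 12 15
j=7: 11≤15, i=6, swap(6,7) ⇒ 9 8 10 14 7 13 11 16 5 12 15
j=8: 5≤15, i=7, swap(7,8) ⇒ 9 8 10 14 7 13 11 5 16 12 15
(after j=8) A = 9 8 10 14 7 13 11 5 16 12 15

9 8 10 14 7 13 11 5 16 12 15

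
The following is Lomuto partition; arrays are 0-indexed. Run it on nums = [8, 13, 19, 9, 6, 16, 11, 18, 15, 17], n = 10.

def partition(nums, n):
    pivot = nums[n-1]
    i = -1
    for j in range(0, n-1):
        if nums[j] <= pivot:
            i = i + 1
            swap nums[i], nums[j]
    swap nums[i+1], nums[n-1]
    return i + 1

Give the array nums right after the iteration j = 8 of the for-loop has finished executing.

pivot = nums[9] = 17; i = -1
j=0: nums[0]=8 ≤ 17 → i=0, swap nums[0],nums[0] (no change) → [8, 13, 19, 9, 6, 16, 11, 18, 15, 17]
j=1: nums[1]=13 ≤ 17 → i=1, swap nums[1],nums[1] (no change) → [8, 13, 19, 9, 6, 16, 11, 18, 15, 17]
j=2: nums[2]=19 > 17 → no swap
j=3: nums[3]=9 ≤ 17 → i=2, swap nums[2],nums[3] → [8, 13, 9, 19, 6, 16, 11, 18, 15, 17]
j=4: nums[4]=6 ≤ 17 → i=3, swap nums[3],nums[4] → [8, 13, 9, 6, 19, 16, 11, 18, 15, 17]
j=5: nums[5]=16 ≤ 17 → i=4, swap nums[4],nums[5] → [8, 13, 9, 6, 16, 19, 11, 18, 15, 17]
j=6: nums[6]=11 ≤ 17 → i=5, swap nums[5],nums[6] → [8, 13, 9, 6, 16, 11, 19, 18, 15, 17]
j=7: nums[7]=18 > 17 → no swap
j=8: nums[8]=15 ≤ 17 → i=6, swap nums[6],nums[8] → [8, 13, 9, 6, 16, 11, 15, 18, 19, 17]
(after j=8) nums = [8, 13, 9, 6, 16, 11, 15, 18, 19, 17]

[8, 13, 9, 6, 16, 11, 15, 18, 19, 17]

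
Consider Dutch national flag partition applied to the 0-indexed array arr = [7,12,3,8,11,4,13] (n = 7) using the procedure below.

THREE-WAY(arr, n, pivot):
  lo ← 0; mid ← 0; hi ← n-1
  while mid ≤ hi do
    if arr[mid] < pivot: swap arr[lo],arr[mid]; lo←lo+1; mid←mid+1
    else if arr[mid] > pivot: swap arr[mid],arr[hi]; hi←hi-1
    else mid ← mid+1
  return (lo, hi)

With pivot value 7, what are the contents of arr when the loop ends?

[4,3,7,11,8,13,12]

lo=0 mid=0 hi=6
7=7: mid=1
12>7: swap(1,6), hi=5 ⇒ [7,13,3,8,11,4,12]
13>7: swap(1,5), hi=4 ⇒ [7,4,3,8,11,13,12]
4<7: swap(0,1), lo=1 mid=2 ⇒ [4,7,3,8,11,13,12]
3<7: swap(1,2), lo=2 mid=3 ⇒ [4,3,7,8,11,13,12]
8>7: swap(3,4), hi=3 ⇒ [4,3,7,11,8,13,12]
11>7: swap(3,3), hi=2 ⇒ [4,3,7,11,8,13,12]
done. lo=2 hi=2; arr=[4,3,7,11,8,13,12]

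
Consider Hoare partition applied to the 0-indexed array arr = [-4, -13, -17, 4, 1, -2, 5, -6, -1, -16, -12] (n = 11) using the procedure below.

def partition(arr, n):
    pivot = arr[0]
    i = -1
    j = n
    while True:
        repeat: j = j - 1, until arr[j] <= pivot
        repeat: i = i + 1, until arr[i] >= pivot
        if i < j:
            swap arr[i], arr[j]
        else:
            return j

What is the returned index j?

pivot = arr[0] = -4; i = -1, j = 11
j→10 (arr[10]=-12≤-4), i→0 (arr[0]=-4≥-4); i<j, swap → [-12, -13, -17, 4, 1, -2, 5, -6, -1, -16, -4]
j→9 (arr[9]=-16≤-4), i→3 (arr[3]=4≥-4); i<j, swap → [-12, -13, -17, -16, 1, -2, 5, -6, -1, 4, -4]
j→7 (arr[7]=-6≤-4), i→4 (arr[4]=1≥-4); i<j, swap → [-12, -13, -17, -16, -6, -2, 5, 1, -1, 4, -4]
j→4, i→5; i≥j, return j=4. arr = [-12, -13, -17, -16, -6, -2, 5, 1, -1, 4, -4]

4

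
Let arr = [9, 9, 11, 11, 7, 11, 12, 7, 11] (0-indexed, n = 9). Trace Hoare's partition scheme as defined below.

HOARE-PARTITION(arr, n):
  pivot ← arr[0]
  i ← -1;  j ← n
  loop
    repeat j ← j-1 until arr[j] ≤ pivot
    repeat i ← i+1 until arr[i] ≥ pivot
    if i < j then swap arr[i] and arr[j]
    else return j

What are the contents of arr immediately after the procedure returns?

pivot = arr[0] = 9; i = -1, j = 9
j→7 (arr[7]=7≤9), i→0 (arr[0]=9≥9); i<j, swap → [7, 9, 11, 11, 7, 11, 12, 9, 11]
j→4 (arr[4]=7≤9), i→1 (arr[1]=9≥9); i<j, swap → [7, 7, 11, 11, 9, 11, 12, 9, 11]
j→1, i→2; i≥j, return j=1. arr = [7, 7, 11, 11, 9, 11, 12, 9, 11]

[7, 7, 11, 11, 9, 11, 12, 9, 11]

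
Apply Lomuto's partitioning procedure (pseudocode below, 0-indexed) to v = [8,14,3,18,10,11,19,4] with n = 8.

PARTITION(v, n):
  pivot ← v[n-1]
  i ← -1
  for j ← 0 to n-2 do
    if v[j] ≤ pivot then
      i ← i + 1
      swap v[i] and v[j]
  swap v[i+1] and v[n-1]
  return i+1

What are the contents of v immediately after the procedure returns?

pivot = v[7] = 4; i = -1
j=0: v[0]=8 > 4 → no swap
j=1: v[1]=14 > 4 → no swap
j=2: v[2]=3 ≤ 4 → i=0, swap v[0],v[2] → [3,14,8,18,10,11,19,4]
j=3: v[3]=18 > 4 → no swap
j=4: v[4]=10 > 4 → no swap
j=5: v[5]=11 > 4 → no swap
j=6: v[6]=19 > 4 → no swap
final swap v[1],v[7] → [3,4,8,18,10,11,19,14]; return 1

[3,4,8,18,10,11,19,14]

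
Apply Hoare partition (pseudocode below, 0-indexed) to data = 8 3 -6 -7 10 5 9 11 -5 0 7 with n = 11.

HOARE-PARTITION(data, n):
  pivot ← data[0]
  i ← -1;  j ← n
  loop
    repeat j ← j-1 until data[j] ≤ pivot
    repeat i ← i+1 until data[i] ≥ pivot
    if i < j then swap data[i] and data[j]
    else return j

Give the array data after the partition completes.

7 3 -6 -7 0 5 -5 11 9 10 8

pivot = data[0] = 8; i = -1, j = 11
j→10 (data[10]=7≤8), i→0 (data[0]=8≥8); i<j, swap → 7 3 -6 -7 10 5 9 11 -5 0 8
j→9 (data[9]=0≤8), i→4 (data[4]=10≥8); i<j, swap → 7 3 -6 -7 0 5 9 11 -5 10 8
j→8 (data[8]=-5≤8), i→6 (data[6]=9≥8); i<j, swap → 7 3 -6 -7 0 5 -5 11 9 10 8
j→6, i→7; i≥j, return j=6. data = 7 3 -6 -7 0 5 -5 11 9 10 8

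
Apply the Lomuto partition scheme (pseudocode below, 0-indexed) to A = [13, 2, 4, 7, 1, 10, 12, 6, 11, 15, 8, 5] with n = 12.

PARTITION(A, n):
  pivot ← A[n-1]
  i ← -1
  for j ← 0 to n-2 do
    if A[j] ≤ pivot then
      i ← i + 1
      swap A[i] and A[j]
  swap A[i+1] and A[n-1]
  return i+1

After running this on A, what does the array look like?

pivot = A[11] = 5; i = -1
j=0: A[0]=13 > 5 → no swap
j=1: A[1]=2 ≤ 5 → i=0, swap A[0],A[1] → [2, 13, 4, 7, 1, 10, 12, 6, 11, 15, 8, 5]
j=2: A[2]=4 ≤ 5 → i=1, swap A[1],A[2] → [2, 4, 13, 7, 1, 10, 12, 6, 11, 15, 8, 5]
j=3: A[3]=7 > 5 → no swap
j=4: A[4]=1 ≤ 5 → i=2, swap A[2],A[4] → [2, 4, 1, 7, 13, 10, 12, 6, 11, 15, 8, 5]
j=5: A[5]=10 > 5 → no swap
j=6: A[6]=12 > 5 → no swap
j=7: A[7]=6 > 5 → no swap
j=8: A[8]=11 > 5 → no swap
j=9: A[9]=15 > 5 → no swap
j=10: A[10]=8 > 5 → no swap
final swap A[3],A[11] → [2, 4, 1, 5, 13, 10, 12, 6, 11, 15, 8, 7]; return 3

[2, 4, 1, 5, 13, 10, 12, 6, 11, 15, 8, 7]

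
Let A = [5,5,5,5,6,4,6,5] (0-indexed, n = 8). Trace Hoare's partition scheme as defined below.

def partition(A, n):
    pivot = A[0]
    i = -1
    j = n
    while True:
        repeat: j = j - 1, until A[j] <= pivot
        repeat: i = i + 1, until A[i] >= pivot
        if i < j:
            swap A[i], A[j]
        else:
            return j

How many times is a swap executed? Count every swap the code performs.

pivot = A[0] = 5; i = -1, j = 8
j→7 (A[7]=5≤5), i→0 (A[0]=5≥5); i<j, swap → [5,5,5,5,6,4,6,5]
j→5 (A[5]=4≤5), i→1 (A[1]=5≥5); i<j, swap → [5,4,5,5,6,5,6,5]
j→3 (A[3]=5≤5), i→2 (A[2]=5≥5); i<j, swap → [5,4,5,5,6,5,6,5]
j→2, i→3; i≥j, return j=2. A = [5,4,5,5,6,5,6,5]

3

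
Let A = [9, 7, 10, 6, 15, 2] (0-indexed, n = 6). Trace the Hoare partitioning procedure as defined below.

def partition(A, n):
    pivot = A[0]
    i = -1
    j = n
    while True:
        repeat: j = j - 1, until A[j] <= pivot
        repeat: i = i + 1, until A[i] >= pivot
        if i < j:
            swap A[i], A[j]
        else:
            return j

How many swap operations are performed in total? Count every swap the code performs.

pivot=9
j stops at 5 (2), i stops at 0 (9); swap ⇒ [2, 7, 10, 6, 15, 9]
j stops at 3 (6), i stops at 2 (10); swap ⇒ [2, 7, 6, 10, 15, 9]
j stops at 2, i stops at 3; i≥j ⇒ return 2. A=[2, 7, 6, 10, 15, 9]

2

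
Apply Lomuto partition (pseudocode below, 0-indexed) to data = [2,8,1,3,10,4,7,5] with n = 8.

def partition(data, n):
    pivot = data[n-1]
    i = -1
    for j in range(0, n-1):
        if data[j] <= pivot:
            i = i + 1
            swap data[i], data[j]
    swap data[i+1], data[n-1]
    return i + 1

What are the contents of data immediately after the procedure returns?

pivot=5, i=-1
j=0: 2≤5, i=0, swap(0,0) ⇒ [2,8,1,3,10,4,7,5]
j=1: 8>5, skip
j=2: 1≤5, i=1, swap(1,2) ⇒ [2,1,8,3,10,4,7,5]
j=3: 3≤5, i=2, swap(2,3) ⇒ [2,1,3,8,10,4,7,5]
j=4: 10>5, skip
j=5: 4≤5, i=3, swap(3,5) ⇒ [2,1,3,4,10,8,7,5]
j=6: 7>5, skip
swap(4,7) ⇒ [2,1,3,4,5,8,7,10]; return 4

[2,1,3,4,5,8,7,10]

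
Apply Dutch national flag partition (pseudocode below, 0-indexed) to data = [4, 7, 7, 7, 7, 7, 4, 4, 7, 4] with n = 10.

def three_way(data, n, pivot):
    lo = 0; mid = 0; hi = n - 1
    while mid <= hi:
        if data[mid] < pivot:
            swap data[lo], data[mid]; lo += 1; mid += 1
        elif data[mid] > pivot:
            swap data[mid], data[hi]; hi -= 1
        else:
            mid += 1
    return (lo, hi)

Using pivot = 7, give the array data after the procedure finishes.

pivot = 7; lo=0, mid=0, hi=9
data[mid]=4<7: swap data[0],data[0]; lo=1,mid=1 → [4, 7, 7, 7, 7, 7, 4, 4, 7, 4]
data[mid]=7=7: mid=2
data[mid]=7=7: mid=3
data[mid]=7=7: mid=4
data[mid]=7=7: mid=5
data[mid]=7=7: mid=6
data[mid]=4<7: swap data[1],data[6]; lo=2,mid=7 → [4, 4, 7, 7, 7, 7, 7, 4, 7, 4]
data[mid]=4<7: swap data[2],data[7]; lo=3,mid=8 → [4, 4, 4, 7, 7, 7, 7, 7, 7, 4]
data[mid]=7=7: mid=9
data[mid]=4<7: swap data[3],data[9]; lo=4,mid=10 → [4, 4, 4, 4, 7, 7, 7, 7, 7, 7]
end: lo=4, hi=9; data = [4, 4, 4, 4, 7, 7, 7, 7, 7, 7]

[4, 4, 4, 4, 7, 7, 7, 7, 7, 7]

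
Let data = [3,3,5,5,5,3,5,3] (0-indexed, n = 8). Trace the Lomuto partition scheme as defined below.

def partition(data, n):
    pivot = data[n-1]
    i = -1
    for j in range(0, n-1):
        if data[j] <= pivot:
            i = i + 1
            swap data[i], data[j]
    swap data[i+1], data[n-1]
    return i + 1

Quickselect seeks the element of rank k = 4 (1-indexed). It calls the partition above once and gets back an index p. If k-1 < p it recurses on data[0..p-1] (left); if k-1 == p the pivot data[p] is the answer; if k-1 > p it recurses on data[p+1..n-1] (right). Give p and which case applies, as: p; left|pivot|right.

3; pivot

pivot = data[7] = 3; i = -1
j=0: data[0]=3 ≤ 3 → i=0, swap data[0],data[0] (no change) → [3,3,5,5,5,3,5,3]
j=1: data[1]=3 ≤ 3 → i=1, swap data[1],data[1] (no change) → [3,3,5,5,5,3,5,3]
j=2: data[2]=5 > 3 → no swap
j=3: data[3]=5 > 3 → no swap
j=4: data[4]=5 > 3 → no swap
j=5: data[5]=3 ≤ 3 → i=2, swap data[2],data[5] → [3,3,3,5,5,5,5,3]
j=6: data[6]=5 > 3 → no swap
final swap data[3],data[7] → [3,3,3,3,5,5,5,5]; return 3
p = 3; k-1 = 3 == 3 ⇒ pivot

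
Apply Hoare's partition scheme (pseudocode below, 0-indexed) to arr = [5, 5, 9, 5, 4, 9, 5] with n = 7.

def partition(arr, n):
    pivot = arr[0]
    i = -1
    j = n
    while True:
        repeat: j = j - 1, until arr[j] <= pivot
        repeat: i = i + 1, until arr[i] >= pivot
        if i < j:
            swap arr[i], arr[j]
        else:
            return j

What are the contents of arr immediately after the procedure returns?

[5, 4, 5, 9, 5, 9, 5]

pivot = arr[0] = 5; i = -1, j = 7
j→6 (arr[6]=5≤5), i→0 (arr[0]=5≥5); i<j, swap → [5, 5, 9, 5, 4, 9, 5]
j→4 (arr[4]=4≤5), i→1 (arr[1]=5≥5); i<j, swap → [5, 4, 9, 5, 5, 9, 5]
j→3 (arr[3]=5≤5), i→2 (arr[2]=9≥5); i<j, swap → [5, 4, 5, 9, 5, 9, 5]
j→2, i→3; i≥j, return j=2. arr = [5, 4, 5, 9, 5, 9, 5]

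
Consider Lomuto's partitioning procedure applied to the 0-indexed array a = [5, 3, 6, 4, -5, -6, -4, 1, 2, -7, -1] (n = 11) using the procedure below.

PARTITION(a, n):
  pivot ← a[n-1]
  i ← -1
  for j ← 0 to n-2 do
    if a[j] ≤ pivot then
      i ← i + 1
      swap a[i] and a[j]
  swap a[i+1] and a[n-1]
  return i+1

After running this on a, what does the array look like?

[-5, -6, -4, -7, -1, 3, 6, 1, 2, 4, 5]

pivot = a[10] = -1; i = -1
j=0: a[0]=5 > -1 → no swap
j=1: a[1]=3 > -1 → no swap
j=2: a[2]=6 > -1 → no swap
j=3: a[3]=4 > -1 → no swap
j=4: a[4]=-5 ≤ -1 → i=0, swap a[0],a[4] → [-5, 3, 6, 4, 5, -6, -4, 1, 2, -7, -1]
j=5: a[5]=-6 ≤ -1 → i=1, swap a[1],a[5] → [-5, -6, 6, 4, 5, 3, -4, 1, 2, -7, -1]
j=6: a[6]=-4 ≤ -1 → i=2, swap a[2],a[6] → [-5, -6, -4, 4, 5, 3, 6, 1, 2, -7, -1]
j=7: a[7]=1 > -1 → no swap
j=8: a[8]=2 > -1 → no swap
j=9: a[9]=-7 ≤ -1 → i=3, swap a[3],a[9] → [-5, -6, -4, -7, 5, 3, 6, 1, 2, 4, -1]
final swap a[4],a[10] → [-5, -6, -4, -7, -1, 3, 6, 1, 2, 4, 5]; return 4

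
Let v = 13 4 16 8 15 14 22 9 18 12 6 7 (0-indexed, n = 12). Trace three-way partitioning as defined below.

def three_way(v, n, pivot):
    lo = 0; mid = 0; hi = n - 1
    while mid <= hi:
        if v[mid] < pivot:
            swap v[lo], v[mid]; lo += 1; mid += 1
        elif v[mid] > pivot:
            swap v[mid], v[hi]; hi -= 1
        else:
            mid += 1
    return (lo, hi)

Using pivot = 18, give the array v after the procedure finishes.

13 4 16 8 15 14 7 9 12 6 18 22

lo=0 mid=0 hi=11
13<18: swap(0,0), lo=1 mid=1 ⇒ 13 4 16 8 15 14 22 9 18 12 6 7
4<18: swap(1,1), lo=2 mid=2 ⇒ 13 4 16 8 15 14 22 9 18 12 6 7
16<18: swap(2,2), lo=3 mid=3 ⇒ 13 4 16 8 15 14 22 9 18 12 6 7
8<18: swap(3,3), lo=4 mid=4 ⇒ 13 4 16 8 15 14 22 9 18 12 6 7
15<18: swap(4,4), lo=5 mid=5 ⇒ 13 4 16 8 15 14 22 9 18 12 6 7
14<18: swap(5,5), lo=6 mid=6 ⇒ 13 4 16 8 15 14 22 9 18 12 6 7
22>18: swap(6,11), hi=10 ⇒ 13 4 16 8 15 14 7 9 18 12 6 22
7<18: swap(6,6), lo=7 mid=7 ⇒ 13 4 16 8 15 14 7 9 18 12 6 22
9<18: swap(7,7), lo=8 mid=8 ⇒ 13 4 16 8 15 14 7 9 18 12 6 22
18=18: mid=9
12<18: swap(8,9), lo=9 mid=10 ⇒ 13 4 16 8 15 14 7 9 12 18 6 22
6<18: swap(9,10), lo=10 mid=11 ⇒ 13 4 16 8 15 14 7 9 12 6 18 22
done. lo=10 hi=10; v=13 4 16 8 15 14 7 9 12 6 18 22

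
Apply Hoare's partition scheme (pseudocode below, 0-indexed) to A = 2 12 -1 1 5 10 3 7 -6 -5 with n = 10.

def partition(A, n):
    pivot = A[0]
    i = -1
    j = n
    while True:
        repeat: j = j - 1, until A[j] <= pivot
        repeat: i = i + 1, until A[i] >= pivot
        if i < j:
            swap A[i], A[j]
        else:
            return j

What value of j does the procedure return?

3

pivot=2
j stops at 9 (-5), i stops at 0 (2); swap ⇒ -5 12 -1 1 5 10 3 7 -6 2
j stops at 8 (-6), i stops at 1 (12); swap ⇒ -5 -6 -1 1 5 10 3 7 12 2
j stops at 3, i stops at 4; i≥j ⇒ return 3. A=-5 -6 -1 1 5 10 3 7 12 2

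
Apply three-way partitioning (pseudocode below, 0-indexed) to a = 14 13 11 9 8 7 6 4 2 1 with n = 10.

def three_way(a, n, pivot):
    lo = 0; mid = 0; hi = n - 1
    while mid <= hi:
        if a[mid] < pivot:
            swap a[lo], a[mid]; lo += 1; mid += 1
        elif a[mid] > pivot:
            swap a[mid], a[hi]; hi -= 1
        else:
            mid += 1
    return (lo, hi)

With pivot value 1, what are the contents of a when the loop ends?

1 11 9 8 7 6 4 2 13 14

pivot = 1; lo=0, mid=0, hi=9
a[mid]=14>1: swap a[0],a[9]; hi=8 → 1 13 11 9 8 7 6 4 2 14
a[mid]=1=1: mid=1
a[mid]=13>1: swap a[1],a[8]; hi=7 → 1 2 11 9 8 7 6 4 13 14
a[mid]=2>1: swap a[1],a[7]; hi=6 → 1 4 11 9 8 7 6 2 13 14
a[mid]=4>1: swap a[1],a[6]; hi=5 → 1 6 11 9 8 7 4 2 13 14
a[mid]=6>1: swap a[1],a[5]; hi=4 → 1 7 11 9 8 6 4 2 13 14
a[mid]=7>1: swap a[1],a[4]; hi=3 → 1 8 11 9 7 6 4 2 13 14
a[mid]=8>1: swap a[1],a[3]; hi=2 → 1 9 11 8 7 6 4 2 13 14
a[mid]=9>1: swap a[1],a[2]; hi=1 → 1 11 9 8 7 6 4 2 13 14
a[mid]=11>1: swap a[1],a[1]; hi=0 → 1 11 9 8 7 6 4 2 13 14
end: lo=0, hi=0; a = 1 11 9 8 7 6 4 2 13 14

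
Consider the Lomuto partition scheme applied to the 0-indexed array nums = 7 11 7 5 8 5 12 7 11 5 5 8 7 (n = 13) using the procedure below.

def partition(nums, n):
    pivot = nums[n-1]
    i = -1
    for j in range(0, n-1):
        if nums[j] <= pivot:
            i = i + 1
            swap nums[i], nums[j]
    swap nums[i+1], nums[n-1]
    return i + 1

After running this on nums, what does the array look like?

7 7 5 5 7 5 5 7 11 11 12 8 8

pivot = nums[12] = 7; i = -1
j=0: nums[0]=7 ≤ 7 → i=0, swap nums[0],nums[0] (no change) → 7 11 7 5 8 5 12 7 11 5 5 8 7
j=1: nums[1]=11 > 7 → no swap
j=2: nums[2]=7 ≤ 7 → i=1, swap nums[1],nums[2] → 7 7 11 5 8 5 12 7 11 5 5 8 7
j=3: nums[3]=5 ≤ 7 → i=2, swap nums[2],nums[3] → 7 7 5 11 8 5 12 7 11 5 5 8 7
j=4: nums[4]=8 > 7 → no swap
j=5: nums[5]=5 ≤ 7 → i=3, swap nums[3],nums[5] → 7 7 5 5 8 11 12 7 11 5 5 8 7
j=6: nums[6]=12 > 7 → no swap
j=7: nums[7]=7 ≤ 7 → i=4, swap nums[4],nums[7] → 7 7 5 5 7 11 12 8 11 5 5 8 7
j=8: nums[8]=11 > 7 → no swap
j=9: nums[9]=5 ≤ 7 → i=5, swap nums[5],nums[9] → 7 7 5 5 7 5 12 8 11 11 5 8 7
j=10: nums[10]=5 ≤ 7 → i=6, swap nums[6],nums[10] → 7 7 5 5 7 5 5 8 11 11 12 8 7
j=11: nums[11]=8 > 7 → no swap
final swap nums[7],nums[12] → 7 7 5 5 7 5 5 7 11 11 12 8 8; return 7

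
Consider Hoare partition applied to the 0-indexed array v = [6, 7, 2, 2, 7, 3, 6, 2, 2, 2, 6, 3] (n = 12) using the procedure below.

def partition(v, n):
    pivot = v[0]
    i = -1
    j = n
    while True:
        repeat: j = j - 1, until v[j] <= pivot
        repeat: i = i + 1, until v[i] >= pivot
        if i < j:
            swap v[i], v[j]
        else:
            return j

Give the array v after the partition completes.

pivot=6
j stops at 11 (3), i stops at 0 (6); swap ⇒ [3, 7, 2, 2, 7, 3, 6, 2, 2, 2, 6, 6]
j stops at 10 (6), i stops at 1 (7); swap ⇒ [3, 6, 2, 2, 7, 3, 6, 2, 2, 2, 7, 6]
j stops at 9 (2), i stops at 4 (7); swap ⇒ [3, 6, 2, 2, 2, 3, 6, 2, 2, 7, 7, 6]
j stops at 8 (2), i stops at 6 (6); swap ⇒ [3, 6, 2, 2, 2, 3, 2, 2, 6, 7, 7, 6]
j stops at 7, i stops at 8; i≥j ⇒ return 7. v=[3, 6, 2, 2, 2, 3, 2, 2, 6, 7, 7, 6]

[3, 6, 2, 2, 2, 3, 2, 2, 6, 7, 7, 6]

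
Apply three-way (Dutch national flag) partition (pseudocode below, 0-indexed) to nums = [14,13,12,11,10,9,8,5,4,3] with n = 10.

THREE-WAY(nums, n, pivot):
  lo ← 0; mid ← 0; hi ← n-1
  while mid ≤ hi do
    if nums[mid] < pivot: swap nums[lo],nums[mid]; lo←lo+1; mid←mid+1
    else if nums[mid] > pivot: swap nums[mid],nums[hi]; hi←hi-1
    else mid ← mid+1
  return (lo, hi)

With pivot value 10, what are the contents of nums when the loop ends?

lo=0 mid=0 hi=9
14>10: swap(0,9), hi=8 ⇒ [3,13,12,11,10,9,8,5,4,14]
3<10: swap(0,0), lo=1 mid=1 ⇒ [3,13,12,11,10,9,8,5,4,14]
13>10: swap(1,8), hi=7 ⇒ [3,4,12,11,10,9,8,5,13,14]
4<10: swap(1,1), lo=2 mid=2 ⇒ [3,4,12,11,10,9,8,5,13,14]
12>10: swap(2,7), hi=6 ⇒ [3,4,5,11,10,9,8,12,13,14]
5<10: swap(2,2), lo=3 mid=3 ⇒ [3,4,5,11,10,9,8,12,13,14]
11>10: swap(3,6), hi=5 ⇒ [3,4,5,8,10,9,11,12,13,14]
8<10: swap(3,3), lo=4 mid=4 ⇒ [3,4,5,8,10,9,11,12,13,14]
10=10: mid=5
9<10: swap(4,5), lo=5 mid=6 ⇒ [3,4,5,8,9,10,11,12,13,14]
done. lo=5 hi=5; nums=[3,4,5,8,9,10,11,12,13,14]

[3,4,5,8,9,10,11,12,13,14]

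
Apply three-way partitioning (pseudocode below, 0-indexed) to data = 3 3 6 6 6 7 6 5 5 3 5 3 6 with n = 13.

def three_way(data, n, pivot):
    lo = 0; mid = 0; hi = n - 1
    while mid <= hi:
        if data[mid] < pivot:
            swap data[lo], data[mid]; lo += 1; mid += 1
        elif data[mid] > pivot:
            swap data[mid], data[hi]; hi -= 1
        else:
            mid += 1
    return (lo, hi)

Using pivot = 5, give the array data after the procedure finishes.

3 3 3 3 5 5 5 6 7 6 6 6 6

lo=0 mid=0 hi=12
3<5: swap(0,0), lo=1 mid=1 ⇒ 3 3 6 6 6 7 6 5 5 3 5 3 6
3<5: swap(1,1), lo=2 mid=2 ⇒ 3 3 6 6 6 7 6 5 5 3 5 3 6
6>5: swap(2,12), hi=11 ⇒ 3 3 6 6 6 7 6 5 5 3 5 3 6
6>5: swap(2,11), hi=10 ⇒ 3 3 3 6 6 7 6 5 5 3 5 6 6
3<5: swap(2,2), lo=3 mid=3 ⇒ 3 3 3 6 6 7 6 5 5 3 5 6 6
6>5: swap(3,10), hi=9 ⇒ 3 3 3 5 6 7 6 5 5 3 6 6 6
5=5: mid=4
6>5: swap(4,9), hi=8 ⇒ 3 3 3 5 3 7 6 5 5 6 6 6 6
3<5: swap(3,4), lo=4 mid=5 ⇒ 3 3 3 3 5 7 6 5 5 6 6 6 6
7>5: swap(5,8), hi=7 ⇒ 3 3 3 3 5 5 6 5 7 6 6 6 6
5=5: mid=6
6>5: swap(6,7), hi=6 ⇒ 3 3 3 3 5 5 5 6 7 6 6 6 6
5=5: mid=7
done. lo=4 hi=6; data=3 3 3 3 5 5 5 6 7 6 6 6 6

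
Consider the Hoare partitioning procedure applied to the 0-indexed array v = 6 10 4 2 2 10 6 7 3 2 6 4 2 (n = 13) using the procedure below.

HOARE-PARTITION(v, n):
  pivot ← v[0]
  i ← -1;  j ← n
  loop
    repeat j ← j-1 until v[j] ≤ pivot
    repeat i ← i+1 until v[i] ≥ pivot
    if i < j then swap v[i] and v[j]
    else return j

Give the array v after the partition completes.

pivot=6
j stops at 12 (2), i stops at 0 (6); swap ⇒ 2 10 4 2 2 10 6 7 3 2 6 4 6
j stops at 11 (4), i stops at 1 (10); swap ⇒ 2 4 4 2 2 10 6 7 3 2 6 10 6
j stops at 10 (6), i stops at 5 (10); swap ⇒ 2 4 4 2 2 6 6 7 3 2 10 10 6
j stops at 9 (2), i stops at 6 (6); swap ⇒ 2 4 4 2 2 6 2 7 3 6 10 10 6
j stops at 8 (3), i stops at 7 (7); swap ⇒ 2 4 4 2 2 6 2 3 7 6 10 10 6
j stops at 7, i stops at 8; i≥j ⇒ return 7. v=2 4 4 2 2 6 2 3 7 6 10 10 6

2 4 4 2 2 6 2 3 7 6 10 10 6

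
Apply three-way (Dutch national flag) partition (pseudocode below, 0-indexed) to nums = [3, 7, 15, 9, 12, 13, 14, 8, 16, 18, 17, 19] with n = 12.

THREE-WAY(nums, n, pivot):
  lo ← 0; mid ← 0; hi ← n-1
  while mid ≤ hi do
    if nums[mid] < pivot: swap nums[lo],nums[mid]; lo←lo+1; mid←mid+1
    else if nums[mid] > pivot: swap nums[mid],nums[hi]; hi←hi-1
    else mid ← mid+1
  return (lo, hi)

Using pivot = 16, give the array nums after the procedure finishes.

lo=0 mid=0 hi=11
3<16: swap(0,0), lo=1 mid=1 ⇒ [3, 7, 15, 9, 12, 13, 14, 8, 16, 18, 17, 19]
7<16: swap(1,1), lo=2 mid=2 ⇒ [3, 7, 15, 9, 12, 13, 14, 8, 16, 18, 17, 19]
15<16: swap(2,2), lo=3 mid=3 ⇒ [3, 7, 15, 9, 12, 13, 14, 8, 16, 18, 17, 19]
9<16: swap(3,3), lo=4 mid=4 ⇒ [3, 7, 15, 9, 12, 13, 14, 8, 16, 18, 17, 19]
12<16: swap(4,4), lo=5 mid=5 ⇒ [3, 7, 15, 9, 12, 13, 14, 8, 16, 18, 17, 19]
13<16: swap(5,5), lo=6 mid=6 ⇒ [3, 7, 15, 9, 12, 13, 14, 8, 16, 18, 17, 19]
14<16: swap(6,6), lo=7 mid=7 ⇒ [3, 7, 15, 9, 12, 13, 14, 8, 16, 18, 17, 19]
8<16: swap(7,7), lo=8 mid=8 ⇒ [3, 7, 15, 9, 12, 13, 14, 8, 16, 18, 17, 19]
16=16: mid=9
18>16: swap(9,11), hi=10 ⇒ [3, 7, 15, 9, 12, 13, 14, 8, 16, 19, 17, 18]
19>16: swap(9,10), hi=9 ⇒ [3, 7, 15, 9, 12, 13, 14, 8, 16, 17, 19, 18]
17>16: swap(9,9), hi=8 ⇒ [3, 7, 15, 9, 12, 13, 14, 8, 16, 17, 19, 18]
done. lo=8 hi=8; nums=[3, 7, 15, 9, 12, 13, 14, 8, 16, 17, 19, 18]

[3, 7, 15, 9, 12, 13, 14, 8, 16, 17, 19, 18]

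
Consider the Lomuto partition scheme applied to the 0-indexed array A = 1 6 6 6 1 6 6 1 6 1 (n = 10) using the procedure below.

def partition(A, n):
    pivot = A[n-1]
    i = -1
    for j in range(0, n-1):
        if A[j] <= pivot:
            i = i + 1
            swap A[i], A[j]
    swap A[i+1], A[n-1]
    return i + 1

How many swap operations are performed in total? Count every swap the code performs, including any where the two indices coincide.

4

pivot = A[9] = 1; i = -1
j=0: A[0]=1 ≤ 1 → i=0, swap A[0],A[0] (no change) → 1 6 6 6 1 6 6 1 6 1
j=1: A[1]=6 > 1 → no swap
j=2: A[2]=6 > 1 → no swap
j=3: A[3]=6 > 1 → no swap
j=4: A[4]=1 ≤ 1 → i=1, swap A[1],A[4] → 1 1 6 6 6 6 6 1 6 1
j=5: A[5]=6 > 1 → no swap
j=6: A[6]=6 > 1 → no swap
j=7: A[7]=1 ≤ 1 → i=2, swap A[2],A[7] → 1 1 1 6 6 6 6 6 6 1
j=8: A[8]=6 > 1 → no swap
final swap A[3],A[9] → 1 1 1 1 6 6 6 6 6 6; return 3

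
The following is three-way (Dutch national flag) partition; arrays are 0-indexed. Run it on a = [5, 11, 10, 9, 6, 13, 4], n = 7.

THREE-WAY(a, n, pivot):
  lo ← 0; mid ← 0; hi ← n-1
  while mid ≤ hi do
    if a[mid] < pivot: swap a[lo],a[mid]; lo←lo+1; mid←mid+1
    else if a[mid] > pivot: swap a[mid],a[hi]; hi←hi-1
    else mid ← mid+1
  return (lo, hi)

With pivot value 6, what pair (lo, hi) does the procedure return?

pivot = 6; lo=0, mid=0, hi=6
a[mid]=5<6: swap a[0],a[0]; lo=1,mid=1 → [5, 11, 10, 9, 6, 13, 4]
a[mid]=11>6: swap a[1],a[6]; hi=5 → [5, 4, 10, 9, 6, 13, 11]
a[mid]=4<6: swap a[1],a[1]; lo=2,mid=2 → [5, 4, 10, 9, 6, 13, 11]
a[mid]=10>6: swap a[2],a[5]; hi=4 → [5, 4, 13, 9, 6, 10, 11]
a[mid]=13>6: swap a[2],a[4]; hi=3 → [5, 4, 6, 9, 13, 10, 11]
a[mid]=6=6: mid=3
a[mid]=9>6: swap a[3],a[3]; hi=2 → [5, 4, 6, 9, 13, 10, 11]
end: lo=2, hi=2; a = [5, 4, 6, 9, 13, 10, 11]

(2, 2)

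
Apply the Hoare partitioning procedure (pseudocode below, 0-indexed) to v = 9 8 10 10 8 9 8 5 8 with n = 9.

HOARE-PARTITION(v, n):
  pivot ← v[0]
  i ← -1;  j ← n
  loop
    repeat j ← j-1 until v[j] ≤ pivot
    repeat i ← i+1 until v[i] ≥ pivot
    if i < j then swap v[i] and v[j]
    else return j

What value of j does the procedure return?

5

pivot=9
j stops at 8 (8), i stops at 0 (9); swap ⇒ 8 8 10 10 8 9 8 5 9
j stops at 7 (5), i stops at 2 (10); swap ⇒ 8 8 5 10 8 9 8 10 9
j stops at 6 (8), i stops at 3 (10); swap ⇒ 8 8 5 8 8 9 10 10 9
j stops at 5, i stops at 5; i≥j ⇒ return 5. v=8 8 5 8 8 9 10 10 9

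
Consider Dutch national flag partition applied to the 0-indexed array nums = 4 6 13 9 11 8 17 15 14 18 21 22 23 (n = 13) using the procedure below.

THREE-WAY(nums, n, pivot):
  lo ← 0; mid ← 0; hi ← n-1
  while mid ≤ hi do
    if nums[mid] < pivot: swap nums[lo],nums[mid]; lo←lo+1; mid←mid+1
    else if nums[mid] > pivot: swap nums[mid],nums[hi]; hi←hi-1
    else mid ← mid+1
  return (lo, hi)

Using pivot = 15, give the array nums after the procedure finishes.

4 6 13 9 11 8 14 15 18 21 22 23 17

pivot = 15; lo=0, mid=0, hi=12
nums[mid]=4<15: swap nums[0],nums[0]; lo=1,mid=1 → 4 6 13 9 11 8 17 15 14 18 21 22 23
nums[mid]=6<15: swap nums[1],nums[1]; lo=2,mid=2 → 4 6 13 9 11 8 17 15 14 18 21 22 23
nums[mid]=13<15: swap nums[2],nums[2]; lo=3,mid=3 → 4 6 13 9 11 8 17 15 14 18 21 22 23
nums[mid]=9<15: swap nums[3],nums[3]; lo=4,mid=4 → 4 6 13 9 11 8 17 15 14 18 21 22 23
nums[mid]=11<15: swap nums[4],nums[4]; lo=5,mid=5 → 4 6 13 9 11 8 17 15 14 18 21 22 23
nums[mid]=8<15: swap nums[5],nums[5]; lo=6,mid=6 → 4 6 13 9 11 8 17 15 14 18 21 22 23
nums[mid]=17>15: swap nums[6],nums[12]; hi=11 → 4 6 13 9 11 8 23 15 14 18 21 22 17
nums[mid]=23>15: swap nums[6],nums[11]; hi=10 → 4 6 13 9 11 8 22 15 14 18 21 23 17
nums[mid]=22>15: swap nums[6],nums[10]; hi=9 → 4 6 13 9 11 8 21 15 14 18 22 23 17
nums[mid]=21>15: swap nums[6],nums[9]; hi=8 → 4 6 13 9 11 8 18 15 14 21 22 23 17
nums[mid]=18>15: swap nums[6],nums[8]; hi=7 → 4 6 13 9 11 8 14 15 18 21 22 23 17
nums[mid]=14<15: swap nums[6],nums[6]; lo=7,mid=7 → 4 6 13 9 11 8 14 15 18 21 22 23 17
nums[mid]=15=15: mid=8
end: lo=7, hi=7; nums = 4 6 13 9 11 8 14 15 18 21 22 23 17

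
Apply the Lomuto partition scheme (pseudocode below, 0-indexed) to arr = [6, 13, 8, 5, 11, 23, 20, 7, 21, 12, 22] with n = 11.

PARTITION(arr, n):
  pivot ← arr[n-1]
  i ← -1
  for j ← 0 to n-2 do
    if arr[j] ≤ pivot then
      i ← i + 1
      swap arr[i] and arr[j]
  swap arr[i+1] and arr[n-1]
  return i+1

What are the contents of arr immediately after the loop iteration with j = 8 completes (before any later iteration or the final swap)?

[6, 13, 8, 5, 11, 20, 7, 21, 23, 12, 22]

pivot=22, i=-1
j=0: 6≤22, i=0, swap(0,0) ⇒ [6, 13, 8, 5, 11, 23, 20, 7, 21, 12, 22]
j=1: 13≤22, i=1, swap(1,1) ⇒ [6, 13, 8, 5, 11, 23, 20, 7, 21, 12, 22]
j=2: 8≤22, i=2, swap(2,2) ⇒ [6, 13, 8, 5, 11, 23, 20, 7, 21, 12, 22]
j=3: 5≤22, i=3, swap(3,3) ⇒ [6, 13, 8, 5, 11, 23, 20, 7, 21, 12, 22]
j=4: 11≤22, i=4, swap(4,4) ⇒ [6, 13, 8, 5, 11, 23, 20, 7, 21, 12, 22]
j=5: 23>22, skip
j=6: 20≤22, i=5, swap(5,6) ⇒ [6, 13, 8, 5, 11, 20, 23, 7, 21, 12, 22]
j=7: 7≤22, i=6, swap(6,7) ⇒ [6, 13, 8, 5, 11, 20, 7, 23, 21, 12, 22]
j=8: 21≤22, i=7, swap(7,8) ⇒ [6, 13, 8, 5, 11, 20, 7, 21, 23, 12, 22]
(after j=8) arr = [6, 13, 8, 5, 11, 20, 7, 21, 23, 12, 22]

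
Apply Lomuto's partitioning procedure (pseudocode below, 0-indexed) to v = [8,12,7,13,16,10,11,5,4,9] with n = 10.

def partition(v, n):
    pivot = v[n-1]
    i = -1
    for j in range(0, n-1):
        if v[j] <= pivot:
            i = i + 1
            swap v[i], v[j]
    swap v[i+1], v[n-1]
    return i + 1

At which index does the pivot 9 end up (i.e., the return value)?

pivot=9, i=-1
j=0: 8≤9, i=0, swap(0,0) ⇒ [8,12,7,13,16,10,11,5,4,9]
j=1: 12>9, skip
j=2: 7≤9, i=1, swap(1,2) ⇒ [8,7,12,13,16,10,11,5,4,9]
j=3: 13>9, skip
j=4: 16>9, skip
j=5: 10>9, skip
j=6: 11>9, skip
j=7: 5≤9, i=2, swap(2,7) ⇒ [8,7,5,13,16,10,11,12,4,9]
j=8: 4≤9, i=3, swap(3,8) ⇒ [8,7,5,4,16,10,11,12,13,9]
swap(4,9) ⇒ [8,7,5,4,9,10,11,12,13,16]; return 4

4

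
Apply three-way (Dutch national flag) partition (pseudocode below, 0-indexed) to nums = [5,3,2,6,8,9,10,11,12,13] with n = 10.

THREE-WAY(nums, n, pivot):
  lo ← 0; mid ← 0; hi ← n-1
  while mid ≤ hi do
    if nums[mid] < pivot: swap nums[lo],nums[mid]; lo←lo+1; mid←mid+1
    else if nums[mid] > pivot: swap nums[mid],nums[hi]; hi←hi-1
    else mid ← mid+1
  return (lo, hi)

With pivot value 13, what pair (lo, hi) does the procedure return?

(9, 9)

pivot = 13; lo=0, mid=0, hi=9
nums[mid]=5<13: swap nums[0],nums[0]; lo=1,mid=1 → [5,3,2,6,8,9,10,11,12,13]
nums[mid]=3<13: swap nums[1],nums[1]; lo=2,mid=2 → [5,3,2,6,8,9,10,11,12,13]
nums[mid]=2<13: swap nums[2],nums[2]; lo=3,mid=3 → [5,3,2,6,8,9,10,11,12,13]
nums[mid]=6<13: swap nums[3],nums[3]; lo=4,mid=4 → [5,3,2,6,8,9,10,11,12,13]
nums[mid]=8<13: swap nums[4],nums[4]; lo=5,mid=5 → [5,3,2,6,8,9,10,11,12,13]
nums[mid]=9<13: swap nums[5],nums[5]; lo=6,mid=6 → [5,3,2,6,8,9,10,11,12,13]
nums[mid]=10<13: swap nums[6],nums[6]; lo=7,mid=7 → [5,3,2,6,8,9,10,11,12,13]
nums[mid]=11<13: swap nums[7],nums[7]; lo=8,mid=8 → [5,3,2,6,8,9,10,11,12,13]
nums[mid]=12<13: swap nums[8],nums[8]; lo=9,mid=9 → [5,3,2,6,8,9,10,11,12,13]
nums[mid]=13=13: mid=10
end: lo=9, hi=9; nums = [5,3,2,6,8,9,10,11,12,13]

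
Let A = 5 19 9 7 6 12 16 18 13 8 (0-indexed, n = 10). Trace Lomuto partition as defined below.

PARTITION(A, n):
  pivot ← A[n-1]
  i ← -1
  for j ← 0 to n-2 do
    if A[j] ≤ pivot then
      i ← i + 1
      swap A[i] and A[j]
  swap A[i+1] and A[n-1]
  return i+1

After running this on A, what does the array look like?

pivot = A[9] = 8; i = -1
j=0: A[0]=5 ≤ 8 → i=0, swap A[0],A[0] (no change) → 5 19 9 7 6 12 16 18 13 8
j=1: A[1]=19 > 8 → no swap
j=2: A[2]=9 > 8 → no swap
j=3: A[3]=7 ≤ 8 → i=1, swap A[1],A[3] → 5 7 9 19 6 12 16 18 13 8
j=4: A[4]=6 ≤ 8 → i=2, swap A[2],A[4] → 5 7 6 19 9 12 16 18 13 8
j=5: A[5]=12 > 8 → no swap
j=6: A[6]=16 > 8 → no swap
j=7: A[7]=18 > 8 → no swap
j=8: A[8]=13 > 8 → no swap
final swap A[3],A[9] → 5 7 6 8 9 12 16 18 13 19; return 3

5 7 6 8 9 12 16 18 13 19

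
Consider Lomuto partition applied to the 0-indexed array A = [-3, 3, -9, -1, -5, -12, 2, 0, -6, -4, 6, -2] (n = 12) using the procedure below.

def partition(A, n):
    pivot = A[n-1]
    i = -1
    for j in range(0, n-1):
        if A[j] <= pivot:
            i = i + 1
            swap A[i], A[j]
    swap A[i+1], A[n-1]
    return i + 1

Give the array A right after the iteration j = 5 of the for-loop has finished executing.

[-3, -9, -5, -12, 3, -1, 2, 0, -6, -4, 6, -2]

pivot=-2, i=-1
j=0: -3≤-2, i=0, swap(0,0) ⇒ [-3, 3, -9, -1, -5, -12, 2, 0, -6, -4, 6, -2]
j=1: 3>-2, skip
j=2: -9≤-2, i=1, swap(1,2) ⇒ [-3, -9, 3, -1, -5, -12, 2, 0, -6, -4, 6, -2]
j=3: -1>-2, skip
j=4: -5≤-2, i=2, swap(2,4) ⇒ [-3, -9, -5, -1, 3, -12, 2, 0, -6, -4, 6, -2]
j=5: -12≤-2, i=3, swap(3,5) ⇒ [-3, -9, -5, -12, 3, -1, 2, 0, -6, -4, 6, -2]
(after j=5) A = [-3, -9, -5, -12, 3, -1, 2, 0, -6, -4, 6, -2]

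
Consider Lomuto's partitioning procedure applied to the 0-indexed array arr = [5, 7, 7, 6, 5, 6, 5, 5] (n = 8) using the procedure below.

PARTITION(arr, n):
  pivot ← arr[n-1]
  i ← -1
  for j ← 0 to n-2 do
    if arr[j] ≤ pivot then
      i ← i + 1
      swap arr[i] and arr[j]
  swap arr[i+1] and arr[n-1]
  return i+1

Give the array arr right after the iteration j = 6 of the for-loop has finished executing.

pivot = arr[7] = 5; i = -1
j=0: arr[0]=5 ≤ 5 → i=0, swap arr[0],arr[0] (no change) → [5, 7, 7, 6, 5, 6, 5, 5]
j=1: arr[1]=7 > 5 → no swap
j=2: arr[2]=7 > 5 → no swap
j=3: arr[3]=6 > 5 → no swap
j=4: arr[4]=5 ≤ 5 → i=1, swap arr[1],arr[4] → [5, 5, 7, 6, 7, 6, 5, 5]
j=5: arr[5]=6 > 5 → no swap
j=6: arr[6]=5 ≤ 5 → i=2, swap arr[2],arr[6] → [5, 5, 5, 6, 7, 6, 7, 5]
(after j=6) arr = [5, 5, 5, 6, 7, 6, 7, 5]

[5, 5, 5, 6, 7, 6, 7, 5]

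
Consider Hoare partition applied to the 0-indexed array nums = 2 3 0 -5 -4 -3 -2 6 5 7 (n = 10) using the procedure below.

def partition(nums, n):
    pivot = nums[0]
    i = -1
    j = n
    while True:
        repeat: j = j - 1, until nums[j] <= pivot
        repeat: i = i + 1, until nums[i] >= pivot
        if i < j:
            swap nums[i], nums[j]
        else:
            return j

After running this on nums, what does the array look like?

-2 -3 0 -5 -4 3 2 6 5 7

pivot = nums[0] = 2; i = -1, j = 10
j→6 (nums[6]=-2≤2), i→0 (nums[0]=2≥2); i<j, swap → -2 3 0 -5 -4 -3 2 6 5 7
j→5 (nums[5]=-3≤2), i→1 (nums[1]=3≥2); i<j, swap → -2 -3 0 -5 -4 3 2 6 5 7
j→4, i→5; i≥j, return j=4. nums = -2 -3 0 -5 -4 3 2 6 5 7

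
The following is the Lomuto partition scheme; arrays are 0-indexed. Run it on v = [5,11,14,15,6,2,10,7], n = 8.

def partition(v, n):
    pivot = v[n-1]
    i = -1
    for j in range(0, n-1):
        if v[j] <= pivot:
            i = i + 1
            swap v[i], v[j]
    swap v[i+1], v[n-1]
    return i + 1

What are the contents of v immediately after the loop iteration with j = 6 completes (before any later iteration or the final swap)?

pivot = v[7] = 7; i = -1
j=0: v[0]=5 ≤ 7 → i=0, swap v[0],v[0] (no change) → [5,11,14,15,6,2,10,7]
j=1: v[1]=11 > 7 → no swap
j=2: v[2]=14 > 7 → no swap
j=3: v[3]=15 > 7 → no swap
j=4: v[4]=6 ≤ 7 → i=1, swap v[1],v[4] → [5,6,14,15,11,2,10,7]
j=5: v[5]=2 ≤ 7 → i=2, swap v[2],v[5] → [5,6,2,15,11,14,10,7]
j=6: v[6]=10 > 7 → no swap
(after j=6) v = [5,6,2,15,11,14,10,7]

[5,6,2,15,11,14,10,7]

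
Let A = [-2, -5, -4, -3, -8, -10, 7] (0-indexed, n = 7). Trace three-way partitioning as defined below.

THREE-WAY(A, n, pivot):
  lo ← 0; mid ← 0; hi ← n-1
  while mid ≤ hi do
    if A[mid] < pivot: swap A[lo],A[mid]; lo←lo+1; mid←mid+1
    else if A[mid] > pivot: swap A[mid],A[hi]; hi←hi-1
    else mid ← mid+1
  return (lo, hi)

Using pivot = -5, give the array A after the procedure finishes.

[-10, -8, -5, -3, -4, 7, -2]

pivot = -5; lo=0, mid=0, hi=6
A[mid]=-2>-5: swap A[0],A[6]; hi=5 → [7, -5, -4, -3, -8, -10, -2]
A[mid]=7>-5: swap A[0],A[5]; hi=4 → [-10, -5, -4, -3, -8, 7, -2]
A[mid]=-10<-5: swap A[0],A[0]; lo=1,mid=1 → [-10, -5, -4, -3, -8, 7, -2]
A[mid]=-5=-5: mid=2
A[mid]=-4>-5: swap A[2],A[4]; hi=3 → [-10, -5, -8, -3, -4, 7, -2]
A[mid]=-8<-5: swap A[1],A[2]; lo=2,mid=3 → [-10, -8, -5, -3, -4, 7, -2]
A[mid]=-3>-5: swap A[3],A[3]; hi=2 → [-10, -8, -5, -3, -4, 7, -2]
end: lo=2, hi=2; A = [-10, -8, -5, -3, -4, 7, -2]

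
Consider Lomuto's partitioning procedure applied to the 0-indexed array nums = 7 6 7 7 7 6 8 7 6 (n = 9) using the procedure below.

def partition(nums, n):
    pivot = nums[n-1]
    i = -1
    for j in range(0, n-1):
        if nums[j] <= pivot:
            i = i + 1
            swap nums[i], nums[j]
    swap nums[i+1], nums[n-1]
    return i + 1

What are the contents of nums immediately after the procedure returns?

6 6 6 7 7 7 8 7 7

pivot = nums[8] = 6; i = -1
j=0: nums[0]=7 > 6 → no swap
j=1: nums[1]=6 ≤ 6 → i=0, swap nums[0],nums[1] → 6 7 7 7 7 6 8 7 6
j=2: nums[2]=7 > 6 → no swap
j=3: nums[3]=7 > 6 → no swap
j=4: nums[4]=7 > 6 → no swap
j=5: nums[5]=6 ≤ 6 → i=1, swap nums[1],nums[5] → 6 6 7 7 7 7 8 7 6
j=6: nums[6]=8 > 6 → no swap
j=7: nums[7]=7 > 6 → no swap
final swap nums[2],nums[8] → 6 6 6 7 7 7 8 7 7; return 2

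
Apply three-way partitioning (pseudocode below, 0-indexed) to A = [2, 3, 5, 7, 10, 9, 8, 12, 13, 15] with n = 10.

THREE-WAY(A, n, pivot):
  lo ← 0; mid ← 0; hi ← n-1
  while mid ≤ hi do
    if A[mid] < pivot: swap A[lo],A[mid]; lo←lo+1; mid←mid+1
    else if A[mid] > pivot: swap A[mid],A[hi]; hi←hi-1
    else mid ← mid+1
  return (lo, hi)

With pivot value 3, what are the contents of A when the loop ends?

[2, 3, 7, 10, 9, 8, 12, 13, 15, 5]

pivot = 3; lo=0, mid=0, hi=9
A[mid]=2<3: swap A[0],A[0]; lo=1,mid=1 → [2, 3, 5, 7, 10, 9, 8, 12, 13, 15]
A[mid]=3=3: mid=2
A[mid]=5>3: swap A[2],A[9]; hi=8 → [2, 3, 15, 7, 10, 9, 8, 12, 13, 5]
A[mid]=15>3: swap A[2],A[8]; hi=7 → [2, 3, 13, 7, 10, 9, 8, 12, 15, 5]
A[mid]=13>3: swap A[2],A[7]; hi=6 → [2, 3, 12, 7, 10, 9, 8, 13, 15, 5]
A[mid]=12>3: swap A[2],A[6]; hi=5 → [2, 3, 8, 7, 10, 9, 12, 13, 15, 5]
A[mid]=8>3: swap A[2],A[5]; hi=4 → [2, 3, 9, 7, 10, 8, 12, 13, 15, 5]
A[mid]=9>3: swap A[2],A[4]; hi=3 → [2, 3, 10, 7, 9, 8, 12, 13, 15, 5]
A[mid]=10>3: swap A[2],A[3]; hi=2 → [2, 3, 7, 10, 9, 8, 12, 13, 15, 5]
A[mid]=7>3: swap A[2],A[2]; hi=1 → [2, 3, 7, 10, 9, 8, 12, 13, 15, 5]
end: lo=1, hi=1; A = [2, 3, 7, 10, 9, 8, 12, 13, 15, 5]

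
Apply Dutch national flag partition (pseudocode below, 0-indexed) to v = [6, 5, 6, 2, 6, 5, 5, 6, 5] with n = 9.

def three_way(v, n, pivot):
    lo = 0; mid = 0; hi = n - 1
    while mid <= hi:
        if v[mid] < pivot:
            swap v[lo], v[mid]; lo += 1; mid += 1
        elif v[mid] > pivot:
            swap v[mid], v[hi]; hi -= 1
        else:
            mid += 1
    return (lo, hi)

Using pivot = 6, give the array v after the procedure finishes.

pivot = 6; lo=0, mid=0, hi=8
v[mid]=6=6: mid=1
v[mid]=5<6: swap v[0],v[1]; lo=1,mid=2 → [5, 6, 6, 2, 6, 5, 5, 6, 5]
v[mid]=6=6: mid=3
v[mid]=2<6: swap v[1],v[3]; lo=2,mid=4 → [5, 2, 6, 6, 6, 5, 5, 6, 5]
v[mid]=6=6: mid=5
v[mid]=5<6: swap v[2],v[5]; lo=3,mid=6 → [5, 2, 5, 6, 6, 6, 5, 6, 5]
v[mid]=5<6: swap v[3],v[6]; lo=4,mid=7 → [5, 2, 5, 5, 6, 6, 6, 6, 5]
v[mid]=6=6: mid=8
v[mid]=5<6: swap v[4],v[8]; lo=5,mid=9 → [5, 2, 5, 5, 5, 6, 6, 6, 6]
end: lo=5, hi=8; v = [5, 2, 5, 5, 5, 6, 6, 6, 6]

[5, 2, 5, 5, 5, 6, 6, 6, 6]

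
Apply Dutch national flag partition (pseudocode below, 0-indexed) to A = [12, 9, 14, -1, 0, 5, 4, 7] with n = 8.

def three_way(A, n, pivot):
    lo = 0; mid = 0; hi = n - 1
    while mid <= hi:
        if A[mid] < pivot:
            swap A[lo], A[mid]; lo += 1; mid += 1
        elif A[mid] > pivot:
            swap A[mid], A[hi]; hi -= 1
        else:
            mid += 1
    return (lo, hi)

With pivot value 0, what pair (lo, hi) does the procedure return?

(1, 1)

pivot = 0; lo=0, mid=0, hi=7
A[mid]=12>0: swap A[0],A[7]; hi=6 → [7, 9, 14, -1, 0, 5, 4, 12]
A[mid]=7>0: swap A[0],A[6]; hi=5 → [4, 9, 14, -1, 0, 5, 7, 12]
A[mid]=4>0: swap A[0],A[5]; hi=4 → [5, 9, 14, -1, 0, 4, 7, 12]
A[mid]=5>0: swap A[0],A[4]; hi=3 → [0, 9, 14, -1, 5, 4, 7, 12]
A[mid]=0=0: mid=1
A[mid]=9>0: swap A[1],A[3]; hi=2 → [0, -1, 14, 9, 5, 4, 7, 12]
A[mid]=-1<0: swap A[0],A[1]; lo=1,mid=2 → [-1, 0, 14, 9, 5, 4, 7, 12]
A[mid]=14>0: swap A[2],A[2]; hi=1 → [-1, 0, 14, 9, 5, 4, 7, 12]
end: lo=1, hi=1; A = [-1, 0, 14, 9, 5, 4, 7, 12]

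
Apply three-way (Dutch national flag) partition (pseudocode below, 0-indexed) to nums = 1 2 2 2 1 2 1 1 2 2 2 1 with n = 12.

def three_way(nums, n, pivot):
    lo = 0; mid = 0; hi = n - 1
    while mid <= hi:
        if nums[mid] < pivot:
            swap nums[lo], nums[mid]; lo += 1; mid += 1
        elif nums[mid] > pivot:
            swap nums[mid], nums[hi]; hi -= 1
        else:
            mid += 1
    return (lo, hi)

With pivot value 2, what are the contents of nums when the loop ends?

1 1 1 1 1 2 2 2 2 2 2 2

lo=0 mid=0 hi=11
1<2: swap(0,0), lo=1 mid=1 ⇒ 1 2 2 2 1 2 1 1 2 2 2 1
2=2: mid=2
2=2: mid=3
2=2: mid=4
1<2: swap(1,4), lo=2 mid=5 ⇒ 1 1 2 2 2 2 1 1 2 2 2 1
2=2: mid=6
1<2: swap(2,6), lo=3 mid=7 ⇒ 1 1 1 2 2 2 2 1 2 2 2 1
1<2: swap(3,7), lo=4 mid=8 ⇒ 1 1 1 1 2 2 2 2 2 2 2 1
2=2: mid=9
2=2: mid=10
2=2: mid=11
1<2: swap(4,11), lo=5 mid=12 ⇒ 1 1 1 1 1 2 2 2 2 2 2 2
done. lo=5 hi=11; nums=1 1 1 1 1 2 2 2 2 2 2 2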